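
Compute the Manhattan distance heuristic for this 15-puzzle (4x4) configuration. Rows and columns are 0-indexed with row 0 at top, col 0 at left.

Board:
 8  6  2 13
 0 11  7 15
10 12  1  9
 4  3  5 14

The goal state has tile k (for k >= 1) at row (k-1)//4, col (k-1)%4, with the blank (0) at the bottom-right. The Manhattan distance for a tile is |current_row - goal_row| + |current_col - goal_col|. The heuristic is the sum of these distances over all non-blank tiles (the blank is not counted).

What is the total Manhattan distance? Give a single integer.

Tile 8: at (0,0), goal (1,3), distance |0-1|+|0-3| = 4
Tile 6: at (0,1), goal (1,1), distance |0-1|+|1-1| = 1
Tile 2: at (0,2), goal (0,1), distance |0-0|+|2-1| = 1
Tile 13: at (0,3), goal (3,0), distance |0-3|+|3-0| = 6
Tile 11: at (1,1), goal (2,2), distance |1-2|+|1-2| = 2
Tile 7: at (1,2), goal (1,2), distance |1-1|+|2-2| = 0
Tile 15: at (1,3), goal (3,2), distance |1-3|+|3-2| = 3
Tile 10: at (2,0), goal (2,1), distance |2-2|+|0-1| = 1
Tile 12: at (2,1), goal (2,3), distance |2-2|+|1-3| = 2
Tile 1: at (2,2), goal (0,0), distance |2-0|+|2-0| = 4
Tile 9: at (2,3), goal (2,0), distance |2-2|+|3-0| = 3
Tile 4: at (3,0), goal (0,3), distance |3-0|+|0-3| = 6
Tile 3: at (3,1), goal (0,2), distance |3-0|+|1-2| = 4
Tile 5: at (3,2), goal (1,0), distance |3-1|+|2-0| = 4
Tile 14: at (3,3), goal (3,1), distance |3-3|+|3-1| = 2
Sum: 4 + 1 + 1 + 6 + 2 + 0 + 3 + 1 + 2 + 4 + 3 + 6 + 4 + 4 + 2 = 43

Answer: 43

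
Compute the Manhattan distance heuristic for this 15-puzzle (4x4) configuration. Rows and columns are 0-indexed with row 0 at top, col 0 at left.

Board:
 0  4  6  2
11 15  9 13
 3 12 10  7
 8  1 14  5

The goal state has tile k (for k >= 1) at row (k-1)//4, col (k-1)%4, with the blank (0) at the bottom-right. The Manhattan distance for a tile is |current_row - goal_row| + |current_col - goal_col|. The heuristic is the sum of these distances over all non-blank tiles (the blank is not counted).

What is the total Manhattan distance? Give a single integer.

Tile 4: (0,1)->(0,3) = 2
Tile 6: (0,2)->(1,1) = 2
Tile 2: (0,3)->(0,1) = 2
Tile 11: (1,0)->(2,2) = 3
Tile 15: (1,1)->(3,2) = 3
Tile 9: (1,2)->(2,0) = 3
Tile 13: (1,3)->(3,0) = 5
Tile 3: (2,0)->(0,2) = 4
Tile 12: (2,1)->(2,3) = 2
Tile 10: (2,2)->(2,1) = 1
Tile 7: (2,3)->(1,2) = 2
Tile 8: (3,0)->(1,3) = 5
Tile 1: (3,1)->(0,0) = 4
Tile 14: (3,2)->(3,1) = 1
Tile 5: (3,3)->(1,0) = 5
Sum: 2 + 2 + 2 + 3 + 3 + 3 + 5 + 4 + 2 + 1 + 2 + 5 + 4 + 1 + 5 = 44

Answer: 44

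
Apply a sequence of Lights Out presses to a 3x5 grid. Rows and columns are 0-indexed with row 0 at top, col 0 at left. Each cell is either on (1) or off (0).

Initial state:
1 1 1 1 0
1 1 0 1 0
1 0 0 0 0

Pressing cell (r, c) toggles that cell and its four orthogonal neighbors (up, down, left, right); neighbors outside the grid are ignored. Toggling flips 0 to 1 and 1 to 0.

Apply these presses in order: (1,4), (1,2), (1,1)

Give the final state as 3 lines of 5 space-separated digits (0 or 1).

After press 1 at (1,4):
1 1 1 1 1
1 1 0 0 1
1 0 0 0 1

After press 2 at (1,2):
1 1 0 1 1
1 0 1 1 1
1 0 1 0 1

After press 3 at (1,1):
1 0 0 1 1
0 1 0 1 1
1 1 1 0 1

Answer: 1 0 0 1 1
0 1 0 1 1
1 1 1 0 1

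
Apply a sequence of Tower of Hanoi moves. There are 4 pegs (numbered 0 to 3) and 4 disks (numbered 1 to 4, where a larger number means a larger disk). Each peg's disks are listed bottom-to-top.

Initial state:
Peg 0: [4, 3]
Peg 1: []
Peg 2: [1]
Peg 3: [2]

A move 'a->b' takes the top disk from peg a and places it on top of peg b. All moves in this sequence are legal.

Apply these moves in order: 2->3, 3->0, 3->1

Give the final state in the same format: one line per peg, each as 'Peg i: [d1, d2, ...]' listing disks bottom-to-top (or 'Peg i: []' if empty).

After move 1 (2->3):
Peg 0: [4, 3]
Peg 1: []
Peg 2: []
Peg 3: [2, 1]

After move 2 (3->0):
Peg 0: [4, 3, 1]
Peg 1: []
Peg 2: []
Peg 3: [2]

After move 3 (3->1):
Peg 0: [4, 3, 1]
Peg 1: [2]
Peg 2: []
Peg 3: []

Answer: Peg 0: [4, 3, 1]
Peg 1: [2]
Peg 2: []
Peg 3: []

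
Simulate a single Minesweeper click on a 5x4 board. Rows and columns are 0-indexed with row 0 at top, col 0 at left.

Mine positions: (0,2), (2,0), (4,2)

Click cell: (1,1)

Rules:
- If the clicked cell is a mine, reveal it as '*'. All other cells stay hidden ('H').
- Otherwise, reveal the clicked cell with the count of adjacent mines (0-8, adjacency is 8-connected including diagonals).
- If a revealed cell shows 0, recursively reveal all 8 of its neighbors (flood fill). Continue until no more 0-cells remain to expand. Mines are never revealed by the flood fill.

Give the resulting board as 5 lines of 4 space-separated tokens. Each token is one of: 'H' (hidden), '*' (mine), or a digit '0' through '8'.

H H H H
H 2 H H
H H H H
H H H H
H H H H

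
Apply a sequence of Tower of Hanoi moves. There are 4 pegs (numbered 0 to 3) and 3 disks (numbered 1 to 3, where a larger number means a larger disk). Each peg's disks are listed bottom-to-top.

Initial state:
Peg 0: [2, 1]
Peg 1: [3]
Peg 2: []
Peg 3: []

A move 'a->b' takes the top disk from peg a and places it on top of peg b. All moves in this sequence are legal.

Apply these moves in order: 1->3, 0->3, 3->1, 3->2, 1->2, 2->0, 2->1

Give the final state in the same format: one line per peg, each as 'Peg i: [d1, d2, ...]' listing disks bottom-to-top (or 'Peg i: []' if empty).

After move 1 (1->3):
Peg 0: [2, 1]
Peg 1: []
Peg 2: []
Peg 3: [3]

After move 2 (0->3):
Peg 0: [2]
Peg 1: []
Peg 2: []
Peg 3: [3, 1]

After move 3 (3->1):
Peg 0: [2]
Peg 1: [1]
Peg 2: []
Peg 3: [3]

After move 4 (3->2):
Peg 0: [2]
Peg 1: [1]
Peg 2: [3]
Peg 3: []

After move 5 (1->2):
Peg 0: [2]
Peg 1: []
Peg 2: [3, 1]
Peg 3: []

After move 6 (2->0):
Peg 0: [2, 1]
Peg 1: []
Peg 2: [3]
Peg 3: []

After move 7 (2->1):
Peg 0: [2, 1]
Peg 1: [3]
Peg 2: []
Peg 3: []

Answer: Peg 0: [2, 1]
Peg 1: [3]
Peg 2: []
Peg 3: []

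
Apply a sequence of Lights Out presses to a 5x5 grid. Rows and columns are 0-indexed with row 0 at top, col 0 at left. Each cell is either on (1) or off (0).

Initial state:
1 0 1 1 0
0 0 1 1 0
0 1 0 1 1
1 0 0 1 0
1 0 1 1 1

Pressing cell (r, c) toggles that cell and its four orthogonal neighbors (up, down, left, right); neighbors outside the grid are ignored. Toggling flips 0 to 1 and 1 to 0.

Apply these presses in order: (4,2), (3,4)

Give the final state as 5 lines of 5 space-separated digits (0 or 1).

After press 1 at (4,2):
1 0 1 1 0
0 0 1 1 0
0 1 0 1 1
1 0 1 1 0
1 1 0 0 1

After press 2 at (3,4):
1 0 1 1 0
0 0 1 1 0
0 1 0 1 0
1 0 1 0 1
1 1 0 0 0

Answer: 1 0 1 1 0
0 0 1 1 0
0 1 0 1 0
1 0 1 0 1
1 1 0 0 0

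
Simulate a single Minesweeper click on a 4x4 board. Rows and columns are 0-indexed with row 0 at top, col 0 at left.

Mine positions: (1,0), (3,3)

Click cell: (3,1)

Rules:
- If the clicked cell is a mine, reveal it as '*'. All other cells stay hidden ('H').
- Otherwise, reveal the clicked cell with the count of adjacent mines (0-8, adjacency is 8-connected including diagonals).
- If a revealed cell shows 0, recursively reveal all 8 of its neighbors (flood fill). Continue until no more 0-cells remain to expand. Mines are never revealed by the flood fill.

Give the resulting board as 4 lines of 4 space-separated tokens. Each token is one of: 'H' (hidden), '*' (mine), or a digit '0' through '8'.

H H H H
H H H H
1 1 1 H
0 0 1 H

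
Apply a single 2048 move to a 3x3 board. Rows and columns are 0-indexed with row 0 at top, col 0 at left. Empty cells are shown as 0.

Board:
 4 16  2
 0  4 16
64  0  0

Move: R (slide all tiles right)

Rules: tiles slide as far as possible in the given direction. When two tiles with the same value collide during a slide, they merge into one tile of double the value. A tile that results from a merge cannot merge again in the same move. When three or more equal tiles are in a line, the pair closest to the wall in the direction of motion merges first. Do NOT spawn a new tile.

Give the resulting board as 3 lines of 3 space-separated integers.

Slide right:
row 0: [4, 16, 2] -> [4, 16, 2]
row 1: [0, 4, 16] -> [0, 4, 16]
row 2: [64, 0, 0] -> [0, 0, 64]

Answer:  4 16  2
 0  4 16
 0  0 64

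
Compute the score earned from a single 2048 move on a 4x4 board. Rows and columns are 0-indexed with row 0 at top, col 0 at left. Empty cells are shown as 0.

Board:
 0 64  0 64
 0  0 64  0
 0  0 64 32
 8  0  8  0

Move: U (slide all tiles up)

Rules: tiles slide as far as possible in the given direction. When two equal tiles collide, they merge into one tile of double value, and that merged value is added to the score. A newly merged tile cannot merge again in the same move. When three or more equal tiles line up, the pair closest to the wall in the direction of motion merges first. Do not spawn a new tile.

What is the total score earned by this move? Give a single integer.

Answer: 128

Derivation:
Slide up:
col 0: [0, 0, 0, 8] -> [8, 0, 0, 0]  score +0 (running 0)
col 1: [64, 0, 0, 0] -> [64, 0, 0, 0]  score +0 (running 0)
col 2: [0, 64, 64, 8] -> [128, 8, 0, 0]  score +128 (running 128)
col 3: [64, 0, 32, 0] -> [64, 32, 0, 0]  score +0 (running 128)
Board after move:
  8  64 128  64
  0   0   8  32
  0   0   0   0
  0   0   0   0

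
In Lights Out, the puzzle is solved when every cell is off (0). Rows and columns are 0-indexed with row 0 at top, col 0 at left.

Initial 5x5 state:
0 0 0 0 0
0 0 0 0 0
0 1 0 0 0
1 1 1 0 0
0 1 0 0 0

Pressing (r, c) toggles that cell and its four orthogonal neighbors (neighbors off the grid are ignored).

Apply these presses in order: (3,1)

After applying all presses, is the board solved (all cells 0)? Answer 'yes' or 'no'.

After press 1 at (3,1):
0 0 0 0 0
0 0 0 0 0
0 0 0 0 0
0 0 0 0 0
0 0 0 0 0

Lights still on: 0

Answer: yes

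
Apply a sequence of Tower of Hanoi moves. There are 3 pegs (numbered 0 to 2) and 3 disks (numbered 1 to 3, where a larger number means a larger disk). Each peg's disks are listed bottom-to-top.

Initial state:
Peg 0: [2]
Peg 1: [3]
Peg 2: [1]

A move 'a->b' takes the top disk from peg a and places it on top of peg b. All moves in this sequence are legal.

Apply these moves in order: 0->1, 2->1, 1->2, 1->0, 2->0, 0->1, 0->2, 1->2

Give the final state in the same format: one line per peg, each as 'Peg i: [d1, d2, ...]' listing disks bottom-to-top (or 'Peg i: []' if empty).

After move 1 (0->1):
Peg 0: []
Peg 1: [3, 2]
Peg 2: [1]

After move 2 (2->1):
Peg 0: []
Peg 1: [3, 2, 1]
Peg 2: []

After move 3 (1->2):
Peg 0: []
Peg 1: [3, 2]
Peg 2: [1]

After move 4 (1->0):
Peg 0: [2]
Peg 1: [3]
Peg 2: [1]

After move 5 (2->0):
Peg 0: [2, 1]
Peg 1: [3]
Peg 2: []

After move 6 (0->1):
Peg 0: [2]
Peg 1: [3, 1]
Peg 2: []

After move 7 (0->2):
Peg 0: []
Peg 1: [3, 1]
Peg 2: [2]

After move 8 (1->2):
Peg 0: []
Peg 1: [3]
Peg 2: [2, 1]

Answer: Peg 0: []
Peg 1: [3]
Peg 2: [2, 1]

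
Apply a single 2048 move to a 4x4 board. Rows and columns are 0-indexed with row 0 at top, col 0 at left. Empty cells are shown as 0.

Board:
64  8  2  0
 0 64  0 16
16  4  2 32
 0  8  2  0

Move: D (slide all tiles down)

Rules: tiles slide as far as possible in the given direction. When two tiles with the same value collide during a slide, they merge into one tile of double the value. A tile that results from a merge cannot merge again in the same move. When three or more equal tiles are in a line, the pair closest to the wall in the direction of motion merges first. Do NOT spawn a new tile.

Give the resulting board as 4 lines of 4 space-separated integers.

Slide down:
col 0: [64, 0, 16, 0] -> [0, 0, 64, 16]
col 1: [8, 64, 4, 8] -> [8, 64, 4, 8]
col 2: [2, 0, 2, 2] -> [0, 0, 2, 4]
col 3: [0, 16, 32, 0] -> [0, 0, 16, 32]

Answer:  0  8  0  0
 0 64  0  0
64  4  2 16
16  8  4 32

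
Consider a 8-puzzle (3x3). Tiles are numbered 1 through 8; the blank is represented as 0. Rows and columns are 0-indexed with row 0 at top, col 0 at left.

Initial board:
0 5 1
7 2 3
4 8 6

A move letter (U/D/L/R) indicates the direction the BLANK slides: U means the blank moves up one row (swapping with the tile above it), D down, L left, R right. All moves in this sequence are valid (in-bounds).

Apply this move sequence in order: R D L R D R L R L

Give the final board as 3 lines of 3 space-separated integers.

After move 1 (R):
5 0 1
7 2 3
4 8 6

After move 2 (D):
5 2 1
7 0 3
4 8 6

After move 3 (L):
5 2 1
0 7 3
4 8 6

After move 4 (R):
5 2 1
7 0 3
4 8 6

After move 5 (D):
5 2 1
7 8 3
4 0 6

After move 6 (R):
5 2 1
7 8 3
4 6 0

After move 7 (L):
5 2 1
7 8 3
4 0 6

After move 8 (R):
5 2 1
7 8 3
4 6 0

After move 9 (L):
5 2 1
7 8 3
4 0 6

Answer: 5 2 1
7 8 3
4 0 6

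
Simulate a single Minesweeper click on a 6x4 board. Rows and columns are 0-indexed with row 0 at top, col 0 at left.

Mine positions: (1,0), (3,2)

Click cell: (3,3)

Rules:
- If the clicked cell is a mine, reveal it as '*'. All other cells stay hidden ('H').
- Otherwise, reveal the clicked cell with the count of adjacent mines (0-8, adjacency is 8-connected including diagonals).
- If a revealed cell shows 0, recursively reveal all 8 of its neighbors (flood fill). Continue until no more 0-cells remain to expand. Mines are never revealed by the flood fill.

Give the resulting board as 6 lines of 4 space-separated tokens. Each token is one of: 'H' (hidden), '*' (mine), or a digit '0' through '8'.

H H H H
H H H H
H H H H
H H H 1
H H H H
H H H H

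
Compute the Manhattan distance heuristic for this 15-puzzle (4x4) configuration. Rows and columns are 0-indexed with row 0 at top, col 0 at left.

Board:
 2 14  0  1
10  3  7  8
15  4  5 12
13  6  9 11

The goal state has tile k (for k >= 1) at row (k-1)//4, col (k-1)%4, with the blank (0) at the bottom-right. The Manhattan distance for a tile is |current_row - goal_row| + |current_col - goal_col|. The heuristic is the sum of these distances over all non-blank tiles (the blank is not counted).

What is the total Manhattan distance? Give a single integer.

Tile 2: at (0,0), goal (0,1), distance |0-0|+|0-1| = 1
Tile 14: at (0,1), goal (3,1), distance |0-3|+|1-1| = 3
Tile 1: at (0,3), goal (0,0), distance |0-0|+|3-0| = 3
Tile 10: at (1,0), goal (2,1), distance |1-2|+|0-1| = 2
Tile 3: at (1,1), goal (0,2), distance |1-0|+|1-2| = 2
Tile 7: at (1,2), goal (1,2), distance |1-1|+|2-2| = 0
Tile 8: at (1,3), goal (1,3), distance |1-1|+|3-3| = 0
Tile 15: at (2,0), goal (3,2), distance |2-3|+|0-2| = 3
Tile 4: at (2,1), goal (0,3), distance |2-0|+|1-3| = 4
Tile 5: at (2,2), goal (1,0), distance |2-1|+|2-0| = 3
Tile 12: at (2,3), goal (2,3), distance |2-2|+|3-3| = 0
Tile 13: at (3,0), goal (3,0), distance |3-3|+|0-0| = 0
Tile 6: at (3,1), goal (1,1), distance |3-1|+|1-1| = 2
Tile 9: at (3,2), goal (2,0), distance |3-2|+|2-0| = 3
Tile 11: at (3,3), goal (2,2), distance |3-2|+|3-2| = 2
Sum: 1 + 3 + 3 + 2 + 2 + 0 + 0 + 3 + 4 + 3 + 0 + 0 + 2 + 3 + 2 = 28

Answer: 28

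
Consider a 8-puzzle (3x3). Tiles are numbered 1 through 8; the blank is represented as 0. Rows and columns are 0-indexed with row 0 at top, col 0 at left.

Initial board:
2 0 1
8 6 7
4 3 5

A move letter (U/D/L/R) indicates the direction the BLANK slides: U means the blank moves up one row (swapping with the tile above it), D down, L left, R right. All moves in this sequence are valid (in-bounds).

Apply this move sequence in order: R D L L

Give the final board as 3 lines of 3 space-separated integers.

After move 1 (R):
2 1 0
8 6 7
4 3 5

After move 2 (D):
2 1 7
8 6 0
4 3 5

After move 3 (L):
2 1 7
8 0 6
4 3 5

After move 4 (L):
2 1 7
0 8 6
4 3 5

Answer: 2 1 7
0 8 6
4 3 5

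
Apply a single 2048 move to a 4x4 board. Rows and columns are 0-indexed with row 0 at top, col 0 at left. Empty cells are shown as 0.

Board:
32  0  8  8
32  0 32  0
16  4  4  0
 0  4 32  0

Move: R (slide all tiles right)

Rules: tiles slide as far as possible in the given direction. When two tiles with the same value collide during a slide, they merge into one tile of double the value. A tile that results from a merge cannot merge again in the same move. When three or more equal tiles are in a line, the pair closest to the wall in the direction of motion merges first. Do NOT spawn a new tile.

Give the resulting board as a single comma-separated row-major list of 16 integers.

Answer: 0, 0, 32, 16, 0, 0, 0, 64, 0, 0, 16, 8, 0, 0, 4, 32

Derivation:
Slide right:
row 0: [32, 0, 8, 8] -> [0, 0, 32, 16]
row 1: [32, 0, 32, 0] -> [0, 0, 0, 64]
row 2: [16, 4, 4, 0] -> [0, 0, 16, 8]
row 3: [0, 4, 32, 0] -> [0, 0, 4, 32]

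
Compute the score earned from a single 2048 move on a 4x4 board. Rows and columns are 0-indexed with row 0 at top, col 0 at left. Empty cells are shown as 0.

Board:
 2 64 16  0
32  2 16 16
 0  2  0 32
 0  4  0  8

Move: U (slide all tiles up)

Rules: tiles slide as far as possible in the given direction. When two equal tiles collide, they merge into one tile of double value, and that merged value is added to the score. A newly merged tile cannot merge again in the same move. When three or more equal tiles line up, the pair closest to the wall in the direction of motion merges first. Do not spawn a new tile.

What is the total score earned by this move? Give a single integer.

Slide up:
col 0: [2, 32, 0, 0] -> [2, 32, 0, 0]  score +0 (running 0)
col 1: [64, 2, 2, 4] -> [64, 4, 4, 0]  score +4 (running 4)
col 2: [16, 16, 0, 0] -> [32, 0, 0, 0]  score +32 (running 36)
col 3: [0, 16, 32, 8] -> [16, 32, 8, 0]  score +0 (running 36)
Board after move:
 2 64 32 16
32  4  0 32
 0  4  0  8
 0  0  0  0

Answer: 36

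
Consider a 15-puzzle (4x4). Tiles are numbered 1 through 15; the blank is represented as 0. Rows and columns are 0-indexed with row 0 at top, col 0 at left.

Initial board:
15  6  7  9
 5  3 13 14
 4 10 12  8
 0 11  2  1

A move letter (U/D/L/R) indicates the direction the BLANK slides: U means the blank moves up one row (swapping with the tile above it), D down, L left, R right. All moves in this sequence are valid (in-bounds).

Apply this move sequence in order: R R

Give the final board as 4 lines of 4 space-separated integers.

Answer: 15  6  7  9
 5  3 13 14
 4 10 12  8
11  2  0  1

Derivation:
After move 1 (R):
15  6  7  9
 5  3 13 14
 4 10 12  8
11  0  2  1

After move 2 (R):
15  6  7  9
 5  3 13 14
 4 10 12  8
11  2  0  1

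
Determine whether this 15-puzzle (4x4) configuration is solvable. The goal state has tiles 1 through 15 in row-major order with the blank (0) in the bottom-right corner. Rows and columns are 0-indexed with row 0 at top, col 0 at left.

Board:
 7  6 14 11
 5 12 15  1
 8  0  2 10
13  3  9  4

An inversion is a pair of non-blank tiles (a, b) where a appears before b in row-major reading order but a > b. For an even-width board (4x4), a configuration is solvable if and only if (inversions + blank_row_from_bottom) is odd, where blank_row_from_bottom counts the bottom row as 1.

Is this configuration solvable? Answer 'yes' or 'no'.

Inversions: 59
Blank is in row 2 (0-indexed from top), which is row 2 counting from the bottom (bottom = 1).
59 + 2 = 61, which is odd, so the puzzle is solvable.

Answer: yes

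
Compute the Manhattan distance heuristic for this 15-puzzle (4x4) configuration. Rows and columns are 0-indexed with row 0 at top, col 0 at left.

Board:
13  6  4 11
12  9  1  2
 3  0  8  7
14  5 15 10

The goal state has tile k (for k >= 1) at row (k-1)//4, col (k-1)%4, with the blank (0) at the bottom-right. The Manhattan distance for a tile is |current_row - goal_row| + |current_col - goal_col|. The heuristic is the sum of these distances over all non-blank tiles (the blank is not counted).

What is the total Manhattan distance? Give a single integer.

Answer: 35

Derivation:
Tile 13: (0,0)->(3,0) = 3
Tile 6: (0,1)->(1,1) = 1
Tile 4: (0,2)->(0,3) = 1
Tile 11: (0,3)->(2,2) = 3
Tile 12: (1,0)->(2,3) = 4
Tile 9: (1,1)->(2,0) = 2
Tile 1: (1,2)->(0,0) = 3
Tile 2: (1,3)->(0,1) = 3
Tile 3: (2,0)->(0,2) = 4
Tile 8: (2,2)->(1,3) = 2
Tile 7: (2,3)->(1,2) = 2
Tile 14: (3,0)->(3,1) = 1
Tile 5: (3,1)->(1,0) = 3
Tile 15: (3,2)->(3,2) = 0
Tile 10: (3,3)->(2,1) = 3
Sum: 3 + 1 + 1 + 3 + 4 + 2 + 3 + 3 + 4 + 2 + 2 + 1 + 3 + 0 + 3 = 35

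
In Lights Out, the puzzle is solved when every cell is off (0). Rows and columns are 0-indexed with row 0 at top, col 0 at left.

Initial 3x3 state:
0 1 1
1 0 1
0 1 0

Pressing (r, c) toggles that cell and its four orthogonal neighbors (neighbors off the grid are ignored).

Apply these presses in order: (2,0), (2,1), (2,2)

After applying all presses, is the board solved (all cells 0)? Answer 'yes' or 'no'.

After press 1 at (2,0):
0 1 1
0 0 1
1 0 0

After press 2 at (2,1):
0 1 1
0 1 1
0 1 1

After press 3 at (2,2):
0 1 1
0 1 0
0 0 0

Lights still on: 3

Answer: no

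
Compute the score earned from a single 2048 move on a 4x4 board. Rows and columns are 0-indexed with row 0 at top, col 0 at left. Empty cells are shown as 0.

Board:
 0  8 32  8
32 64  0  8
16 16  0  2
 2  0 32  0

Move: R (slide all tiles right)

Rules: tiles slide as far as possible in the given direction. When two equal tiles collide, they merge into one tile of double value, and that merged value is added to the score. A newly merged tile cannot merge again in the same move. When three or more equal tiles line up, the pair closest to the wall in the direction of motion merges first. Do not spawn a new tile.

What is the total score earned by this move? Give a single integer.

Slide right:
row 0: [0, 8, 32, 8] -> [0, 8, 32, 8]  score +0 (running 0)
row 1: [32, 64, 0, 8] -> [0, 32, 64, 8]  score +0 (running 0)
row 2: [16, 16, 0, 2] -> [0, 0, 32, 2]  score +32 (running 32)
row 3: [2, 0, 32, 0] -> [0, 0, 2, 32]  score +0 (running 32)
Board after move:
 0  8 32  8
 0 32 64  8
 0  0 32  2
 0  0  2 32

Answer: 32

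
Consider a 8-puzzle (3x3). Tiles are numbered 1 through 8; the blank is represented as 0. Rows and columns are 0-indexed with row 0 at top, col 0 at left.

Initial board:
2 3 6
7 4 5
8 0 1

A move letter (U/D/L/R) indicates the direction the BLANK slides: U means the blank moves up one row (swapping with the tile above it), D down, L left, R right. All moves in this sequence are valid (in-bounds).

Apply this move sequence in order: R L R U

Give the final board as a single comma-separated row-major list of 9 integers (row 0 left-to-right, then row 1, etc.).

After move 1 (R):
2 3 6
7 4 5
8 1 0

After move 2 (L):
2 3 6
7 4 5
8 0 1

After move 3 (R):
2 3 6
7 4 5
8 1 0

After move 4 (U):
2 3 6
7 4 0
8 1 5

Answer: 2, 3, 6, 7, 4, 0, 8, 1, 5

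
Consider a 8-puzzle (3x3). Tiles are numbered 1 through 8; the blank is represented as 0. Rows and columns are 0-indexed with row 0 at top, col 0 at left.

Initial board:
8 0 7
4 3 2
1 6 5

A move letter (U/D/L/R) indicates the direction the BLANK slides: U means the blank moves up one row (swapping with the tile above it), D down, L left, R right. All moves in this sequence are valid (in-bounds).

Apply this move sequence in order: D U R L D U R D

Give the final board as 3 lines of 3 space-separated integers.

Answer: 8 7 2
4 3 0
1 6 5

Derivation:
After move 1 (D):
8 3 7
4 0 2
1 6 5

After move 2 (U):
8 0 7
4 3 2
1 6 5

After move 3 (R):
8 7 0
4 3 2
1 6 5

After move 4 (L):
8 0 7
4 3 2
1 6 5

After move 5 (D):
8 3 7
4 0 2
1 6 5

After move 6 (U):
8 0 7
4 3 2
1 6 5

After move 7 (R):
8 7 0
4 3 2
1 6 5

After move 8 (D):
8 7 2
4 3 0
1 6 5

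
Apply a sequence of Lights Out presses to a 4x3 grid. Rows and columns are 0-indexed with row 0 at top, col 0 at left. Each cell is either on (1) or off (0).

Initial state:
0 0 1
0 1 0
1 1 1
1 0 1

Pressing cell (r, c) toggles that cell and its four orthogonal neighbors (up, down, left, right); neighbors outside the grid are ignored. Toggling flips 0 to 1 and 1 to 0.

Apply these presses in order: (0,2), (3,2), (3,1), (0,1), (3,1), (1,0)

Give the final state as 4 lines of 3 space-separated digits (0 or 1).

After press 1 at (0,2):
0 1 0
0 1 1
1 1 1
1 0 1

After press 2 at (3,2):
0 1 0
0 1 1
1 1 0
1 1 0

After press 3 at (3,1):
0 1 0
0 1 1
1 0 0
0 0 1

After press 4 at (0,1):
1 0 1
0 0 1
1 0 0
0 0 1

After press 5 at (3,1):
1 0 1
0 0 1
1 1 0
1 1 0

After press 6 at (1,0):
0 0 1
1 1 1
0 1 0
1 1 0

Answer: 0 0 1
1 1 1
0 1 0
1 1 0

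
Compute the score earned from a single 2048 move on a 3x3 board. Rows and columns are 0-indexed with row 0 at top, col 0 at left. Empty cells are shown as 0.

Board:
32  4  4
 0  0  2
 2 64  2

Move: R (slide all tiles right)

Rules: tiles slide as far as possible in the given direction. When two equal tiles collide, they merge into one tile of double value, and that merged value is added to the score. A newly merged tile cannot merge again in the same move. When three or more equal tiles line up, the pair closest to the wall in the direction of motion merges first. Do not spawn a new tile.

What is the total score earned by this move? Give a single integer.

Slide right:
row 0: [32, 4, 4] -> [0, 32, 8]  score +8 (running 8)
row 1: [0, 0, 2] -> [0, 0, 2]  score +0 (running 8)
row 2: [2, 64, 2] -> [2, 64, 2]  score +0 (running 8)
Board after move:
 0 32  8
 0  0  2
 2 64  2

Answer: 8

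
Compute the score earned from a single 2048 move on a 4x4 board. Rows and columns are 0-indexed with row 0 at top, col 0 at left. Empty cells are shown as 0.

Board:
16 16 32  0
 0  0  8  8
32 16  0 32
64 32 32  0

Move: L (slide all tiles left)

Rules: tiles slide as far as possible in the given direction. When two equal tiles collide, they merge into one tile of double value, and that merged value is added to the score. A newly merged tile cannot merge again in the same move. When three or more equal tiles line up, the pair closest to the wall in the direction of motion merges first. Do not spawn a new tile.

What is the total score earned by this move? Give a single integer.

Slide left:
row 0: [16, 16, 32, 0] -> [32, 32, 0, 0]  score +32 (running 32)
row 1: [0, 0, 8, 8] -> [16, 0, 0, 0]  score +16 (running 48)
row 2: [32, 16, 0, 32] -> [32, 16, 32, 0]  score +0 (running 48)
row 3: [64, 32, 32, 0] -> [64, 64, 0, 0]  score +64 (running 112)
Board after move:
32 32  0  0
16  0  0  0
32 16 32  0
64 64  0  0

Answer: 112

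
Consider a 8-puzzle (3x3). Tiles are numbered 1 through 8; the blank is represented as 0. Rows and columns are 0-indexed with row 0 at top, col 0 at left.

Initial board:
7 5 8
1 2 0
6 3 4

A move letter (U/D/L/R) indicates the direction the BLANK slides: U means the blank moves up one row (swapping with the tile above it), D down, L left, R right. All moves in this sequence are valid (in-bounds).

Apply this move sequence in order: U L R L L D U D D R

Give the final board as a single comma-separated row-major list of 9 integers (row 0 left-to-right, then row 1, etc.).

After move 1 (U):
7 5 0
1 2 8
6 3 4

After move 2 (L):
7 0 5
1 2 8
6 3 4

After move 3 (R):
7 5 0
1 2 8
6 3 4

After move 4 (L):
7 0 5
1 2 8
6 3 4

After move 5 (L):
0 7 5
1 2 8
6 3 4

After move 6 (D):
1 7 5
0 2 8
6 3 4

After move 7 (U):
0 7 5
1 2 8
6 3 4

After move 8 (D):
1 7 5
0 2 8
6 3 4

After move 9 (D):
1 7 5
6 2 8
0 3 4

After move 10 (R):
1 7 5
6 2 8
3 0 4

Answer: 1, 7, 5, 6, 2, 8, 3, 0, 4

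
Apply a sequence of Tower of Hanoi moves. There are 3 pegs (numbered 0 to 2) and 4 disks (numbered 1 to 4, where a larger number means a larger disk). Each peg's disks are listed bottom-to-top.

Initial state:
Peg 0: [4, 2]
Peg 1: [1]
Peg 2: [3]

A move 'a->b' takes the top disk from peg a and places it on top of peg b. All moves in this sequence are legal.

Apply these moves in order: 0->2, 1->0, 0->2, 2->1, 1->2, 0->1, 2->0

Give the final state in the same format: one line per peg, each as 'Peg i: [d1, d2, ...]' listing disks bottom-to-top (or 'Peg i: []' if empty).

Answer: Peg 0: [1]
Peg 1: [4]
Peg 2: [3, 2]

Derivation:
After move 1 (0->2):
Peg 0: [4]
Peg 1: [1]
Peg 2: [3, 2]

After move 2 (1->0):
Peg 0: [4, 1]
Peg 1: []
Peg 2: [3, 2]

After move 3 (0->2):
Peg 0: [4]
Peg 1: []
Peg 2: [3, 2, 1]

After move 4 (2->1):
Peg 0: [4]
Peg 1: [1]
Peg 2: [3, 2]

After move 5 (1->2):
Peg 0: [4]
Peg 1: []
Peg 2: [3, 2, 1]

After move 6 (0->1):
Peg 0: []
Peg 1: [4]
Peg 2: [3, 2, 1]

After move 7 (2->0):
Peg 0: [1]
Peg 1: [4]
Peg 2: [3, 2]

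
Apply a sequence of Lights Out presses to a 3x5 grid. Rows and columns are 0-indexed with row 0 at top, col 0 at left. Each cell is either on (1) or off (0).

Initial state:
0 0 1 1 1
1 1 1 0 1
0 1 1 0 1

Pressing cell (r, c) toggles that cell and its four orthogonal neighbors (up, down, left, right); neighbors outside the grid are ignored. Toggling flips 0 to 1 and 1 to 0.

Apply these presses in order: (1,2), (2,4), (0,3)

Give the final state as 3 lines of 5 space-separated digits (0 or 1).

After press 1 at (1,2):
0 0 0 1 1
1 0 0 1 1
0 1 0 0 1

After press 2 at (2,4):
0 0 0 1 1
1 0 0 1 0
0 1 0 1 0

After press 3 at (0,3):
0 0 1 0 0
1 0 0 0 0
0 1 0 1 0

Answer: 0 0 1 0 0
1 0 0 0 0
0 1 0 1 0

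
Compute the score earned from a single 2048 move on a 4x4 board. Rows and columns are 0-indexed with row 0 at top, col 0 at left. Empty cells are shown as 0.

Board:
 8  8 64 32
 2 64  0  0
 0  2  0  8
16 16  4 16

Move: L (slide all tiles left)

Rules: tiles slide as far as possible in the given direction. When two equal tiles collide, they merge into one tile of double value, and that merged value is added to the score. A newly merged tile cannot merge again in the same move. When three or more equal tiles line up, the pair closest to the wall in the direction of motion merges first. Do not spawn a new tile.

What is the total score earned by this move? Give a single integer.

Answer: 48

Derivation:
Slide left:
row 0: [8, 8, 64, 32] -> [16, 64, 32, 0]  score +16 (running 16)
row 1: [2, 64, 0, 0] -> [2, 64, 0, 0]  score +0 (running 16)
row 2: [0, 2, 0, 8] -> [2, 8, 0, 0]  score +0 (running 16)
row 3: [16, 16, 4, 16] -> [32, 4, 16, 0]  score +32 (running 48)
Board after move:
16 64 32  0
 2 64  0  0
 2  8  0  0
32  4 16  0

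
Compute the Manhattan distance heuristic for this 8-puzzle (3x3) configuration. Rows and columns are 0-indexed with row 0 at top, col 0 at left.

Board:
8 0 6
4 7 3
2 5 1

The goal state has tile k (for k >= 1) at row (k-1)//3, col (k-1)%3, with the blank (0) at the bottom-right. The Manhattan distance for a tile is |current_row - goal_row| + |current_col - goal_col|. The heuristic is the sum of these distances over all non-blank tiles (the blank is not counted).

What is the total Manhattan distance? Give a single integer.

Tile 8: (0,0)->(2,1) = 3
Tile 6: (0,2)->(1,2) = 1
Tile 4: (1,0)->(1,0) = 0
Tile 7: (1,1)->(2,0) = 2
Tile 3: (1,2)->(0,2) = 1
Tile 2: (2,0)->(0,1) = 3
Tile 5: (2,1)->(1,1) = 1
Tile 1: (2,2)->(0,0) = 4
Sum: 3 + 1 + 0 + 2 + 1 + 3 + 1 + 4 = 15

Answer: 15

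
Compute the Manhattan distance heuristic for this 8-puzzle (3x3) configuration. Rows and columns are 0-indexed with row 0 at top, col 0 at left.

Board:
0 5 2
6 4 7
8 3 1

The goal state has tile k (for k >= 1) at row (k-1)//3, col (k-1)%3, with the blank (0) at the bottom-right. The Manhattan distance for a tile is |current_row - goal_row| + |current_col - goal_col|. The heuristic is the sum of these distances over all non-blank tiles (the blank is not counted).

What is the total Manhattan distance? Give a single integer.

Answer: 16

Derivation:
Tile 5: at (0,1), goal (1,1), distance |0-1|+|1-1| = 1
Tile 2: at (0,2), goal (0,1), distance |0-0|+|2-1| = 1
Tile 6: at (1,0), goal (1,2), distance |1-1|+|0-2| = 2
Tile 4: at (1,1), goal (1,0), distance |1-1|+|1-0| = 1
Tile 7: at (1,2), goal (2,0), distance |1-2|+|2-0| = 3
Tile 8: at (2,0), goal (2,1), distance |2-2|+|0-1| = 1
Tile 3: at (2,1), goal (0,2), distance |2-0|+|1-2| = 3
Tile 1: at (2,2), goal (0,0), distance |2-0|+|2-0| = 4
Sum: 1 + 1 + 2 + 1 + 3 + 1 + 3 + 4 = 16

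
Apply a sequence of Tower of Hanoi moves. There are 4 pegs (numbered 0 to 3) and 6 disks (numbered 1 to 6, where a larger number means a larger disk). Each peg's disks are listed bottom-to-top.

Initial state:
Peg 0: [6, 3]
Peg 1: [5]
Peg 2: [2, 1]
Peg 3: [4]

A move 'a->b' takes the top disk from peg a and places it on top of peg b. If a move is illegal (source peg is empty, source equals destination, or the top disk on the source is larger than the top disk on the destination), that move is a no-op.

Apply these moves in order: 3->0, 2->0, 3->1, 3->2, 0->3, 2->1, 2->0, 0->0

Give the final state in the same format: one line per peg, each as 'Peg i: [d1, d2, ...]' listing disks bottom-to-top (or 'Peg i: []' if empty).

After move 1 (3->0):
Peg 0: [6, 3]
Peg 1: [5]
Peg 2: [2, 1]
Peg 3: [4]

After move 2 (2->0):
Peg 0: [6, 3, 1]
Peg 1: [5]
Peg 2: [2]
Peg 3: [4]

After move 3 (3->1):
Peg 0: [6, 3, 1]
Peg 1: [5, 4]
Peg 2: [2]
Peg 3: []

After move 4 (3->2):
Peg 0: [6, 3, 1]
Peg 1: [5, 4]
Peg 2: [2]
Peg 3: []

After move 5 (0->3):
Peg 0: [6, 3]
Peg 1: [5, 4]
Peg 2: [2]
Peg 3: [1]

After move 6 (2->1):
Peg 0: [6, 3]
Peg 1: [5, 4, 2]
Peg 2: []
Peg 3: [1]

After move 7 (2->0):
Peg 0: [6, 3]
Peg 1: [5, 4, 2]
Peg 2: []
Peg 3: [1]

After move 8 (0->0):
Peg 0: [6, 3]
Peg 1: [5, 4, 2]
Peg 2: []
Peg 3: [1]

Answer: Peg 0: [6, 3]
Peg 1: [5, 4, 2]
Peg 2: []
Peg 3: [1]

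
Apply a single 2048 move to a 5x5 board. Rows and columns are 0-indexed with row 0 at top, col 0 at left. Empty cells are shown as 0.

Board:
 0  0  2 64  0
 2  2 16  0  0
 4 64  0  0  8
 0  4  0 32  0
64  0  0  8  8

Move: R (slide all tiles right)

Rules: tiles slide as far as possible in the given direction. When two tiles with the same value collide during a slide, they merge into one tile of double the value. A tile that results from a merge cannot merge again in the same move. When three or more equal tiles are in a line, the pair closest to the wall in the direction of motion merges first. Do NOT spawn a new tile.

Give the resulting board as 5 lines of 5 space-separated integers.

Slide right:
row 0: [0, 0, 2, 64, 0] -> [0, 0, 0, 2, 64]
row 1: [2, 2, 16, 0, 0] -> [0, 0, 0, 4, 16]
row 2: [4, 64, 0, 0, 8] -> [0, 0, 4, 64, 8]
row 3: [0, 4, 0, 32, 0] -> [0, 0, 0, 4, 32]
row 4: [64, 0, 0, 8, 8] -> [0, 0, 0, 64, 16]

Answer:  0  0  0  2 64
 0  0  0  4 16
 0  0  4 64  8
 0  0  0  4 32
 0  0  0 64 16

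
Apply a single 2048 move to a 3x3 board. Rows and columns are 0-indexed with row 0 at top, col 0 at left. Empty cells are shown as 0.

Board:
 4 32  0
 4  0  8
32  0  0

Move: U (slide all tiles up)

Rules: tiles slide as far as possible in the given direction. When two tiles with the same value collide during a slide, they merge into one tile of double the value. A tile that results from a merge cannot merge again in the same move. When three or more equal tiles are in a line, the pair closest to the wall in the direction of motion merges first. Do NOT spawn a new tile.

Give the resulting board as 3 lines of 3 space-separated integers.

Answer:  8 32  8
32  0  0
 0  0  0

Derivation:
Slide up:
col 0: [4, 4, 32] -> [8, 32, 0]
col 1: [32, 0, 0] -> [32, 0, 0]
col 2: [0, 8, 0] -> [8, 0, 0]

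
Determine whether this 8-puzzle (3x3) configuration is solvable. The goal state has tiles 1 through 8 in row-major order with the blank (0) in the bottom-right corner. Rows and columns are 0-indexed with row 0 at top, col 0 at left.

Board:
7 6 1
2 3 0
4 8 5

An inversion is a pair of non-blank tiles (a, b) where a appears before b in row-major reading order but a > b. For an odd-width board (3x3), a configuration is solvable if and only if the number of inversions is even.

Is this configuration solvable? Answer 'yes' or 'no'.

Inversions (pairs i<j in row-major order where tile[i] > tile[j] > 0): 12
12 is even, so the puzzle is solvable.

Answer: yes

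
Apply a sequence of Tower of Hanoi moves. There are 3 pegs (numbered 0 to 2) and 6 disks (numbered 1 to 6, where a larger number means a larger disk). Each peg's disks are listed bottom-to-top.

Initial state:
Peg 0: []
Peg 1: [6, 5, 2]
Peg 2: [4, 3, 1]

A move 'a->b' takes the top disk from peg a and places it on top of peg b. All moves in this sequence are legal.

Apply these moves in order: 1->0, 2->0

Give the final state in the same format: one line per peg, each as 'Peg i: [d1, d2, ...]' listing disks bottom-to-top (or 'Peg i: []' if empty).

After move 1 (1->0):
Peg 0: [2]
Peg 1: [6, 5]
Peg 2: [4, 3, 1]

After move 2 (2->0):
Peg 0: [2, 1]
Peg 1: [6, 5]
Peg 2: [4, 3]

Answer: Peg 0: [2, 1]
Peg 1: [6, 5]
Peg 2: [4, 3]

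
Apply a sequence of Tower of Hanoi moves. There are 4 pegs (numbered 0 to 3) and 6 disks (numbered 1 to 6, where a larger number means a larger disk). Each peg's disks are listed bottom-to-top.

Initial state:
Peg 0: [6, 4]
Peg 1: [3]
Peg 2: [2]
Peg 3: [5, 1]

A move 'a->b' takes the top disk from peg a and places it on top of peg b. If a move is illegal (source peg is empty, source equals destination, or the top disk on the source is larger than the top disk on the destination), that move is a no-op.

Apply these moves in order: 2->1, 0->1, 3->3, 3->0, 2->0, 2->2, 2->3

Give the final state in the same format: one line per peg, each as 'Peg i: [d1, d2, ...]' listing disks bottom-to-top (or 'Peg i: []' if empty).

Answer: Peg 0: [6, 4, 1]
Peg 1: [3, 2]
Peg 2: []
Peg 3: [5]

Derivation:
After move 1 (2->1):
Peg 0: [6, 4]
Peg 1: [3, 2]
Peg 2: []
Peg 3: [5, 1]

After move 2 (0->1):
Peg 0: [6, 4]
Peg 1: [3, 2]
Peg 2: []
Peg 3: [5, 1]

After move 3 (3->3):
Peg 0: [6, 4]
Peg 1: [3, 2]
Peg 2: []
Peg 3: [5, 1]

After move 4 (3->0):
Peg 0: [6, 4, 1]
Peg 1: [3, 2]
Peg 2: []
Peg 3: [5]

After move 5 (2->0):
Peg 0: [6, 4, 1]
Peg 1: [3, 2]
Peg 2: []
Peg 3: [5]

After move 6 (2->2):
Peg 0: [6, 4, 1]
Peg 1: [3, 2]
Peg 2: []
Peg 3: [5]

After move 7 (2->3):
Peg 0: [6, 4, 1]
Peg 1: [3, 2]
Peg 2: []
Peg 3: [5]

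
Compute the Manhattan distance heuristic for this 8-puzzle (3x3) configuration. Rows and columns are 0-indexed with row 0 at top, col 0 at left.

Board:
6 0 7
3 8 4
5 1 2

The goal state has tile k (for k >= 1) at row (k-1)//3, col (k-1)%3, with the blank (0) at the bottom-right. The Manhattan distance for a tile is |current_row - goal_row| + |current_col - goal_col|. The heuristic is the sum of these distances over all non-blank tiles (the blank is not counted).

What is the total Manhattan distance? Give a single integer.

Answer: 21

Derivation:
Tile 6: at (0,0), goal (1,2), distance |0-1|+|0-2| = 3
Tile 7: at (0,2), goal (2,0), distance |0-2|+|2-0| = 4
Tile 3: at (1,0), goal (0,2), distance |1-0|+|0-2| = 3
Tile 8: at (1,1), goal (2,1), distance |1-2|+|1-1| = 1
Tile 4: at (1,2), goal (1,0), distance |1-1|+|2-0| = 2
Tile 5: at (2,0), goal (1,1), distance |2-1|+|0-1| = 2
Tile 1: at (2,1), goal (0,0), distance |2-0|+|1-0| = 3
Tile 2: at (2,2), goal (0,1), distance |2-0|+|2-1| = 3
Sum: 3 + 4 + 3 + 1 + 2 + 2 + 3 + 3 = 21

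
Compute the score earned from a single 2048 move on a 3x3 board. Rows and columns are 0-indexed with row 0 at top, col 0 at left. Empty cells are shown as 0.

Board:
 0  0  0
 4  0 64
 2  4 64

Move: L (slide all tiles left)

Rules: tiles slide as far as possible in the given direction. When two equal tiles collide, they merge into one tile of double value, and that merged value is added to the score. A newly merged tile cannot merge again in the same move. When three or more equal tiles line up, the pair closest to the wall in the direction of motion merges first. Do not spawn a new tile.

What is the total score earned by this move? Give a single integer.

Slide left:
row 0: [0, 0, 0] -> [0, 0, 0]  score +0 (running 0)
row 1: [4, 0, 64] -> [4, 64, 0]  score +0 (running 0)
row 2: [2, 4, 64] -> [2, 4, 64]  score +0 (running 0)
Board after move:
 0  0  0
 4 64  0
 2  4 64

Answer: 0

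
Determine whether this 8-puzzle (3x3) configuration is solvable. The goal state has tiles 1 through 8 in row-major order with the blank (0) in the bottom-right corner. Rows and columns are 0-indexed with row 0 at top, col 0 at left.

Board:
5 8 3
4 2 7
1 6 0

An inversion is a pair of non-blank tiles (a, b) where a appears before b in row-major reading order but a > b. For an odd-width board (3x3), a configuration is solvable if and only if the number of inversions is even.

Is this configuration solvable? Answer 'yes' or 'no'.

Inversions (pairs i<j in row-major order where tile[i] > tile[j] > 0): 17
17 is odd, so the puzzle is not solvable.

Answer: no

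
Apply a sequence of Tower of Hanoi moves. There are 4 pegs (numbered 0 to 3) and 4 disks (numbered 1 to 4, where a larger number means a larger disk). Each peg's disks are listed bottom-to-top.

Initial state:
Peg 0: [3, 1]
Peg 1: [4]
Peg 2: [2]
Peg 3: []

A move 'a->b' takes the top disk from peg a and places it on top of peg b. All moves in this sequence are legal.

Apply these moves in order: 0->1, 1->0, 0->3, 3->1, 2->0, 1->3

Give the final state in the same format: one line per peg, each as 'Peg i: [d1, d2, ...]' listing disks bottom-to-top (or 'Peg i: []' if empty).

Answer: Peg 0: [3, 2]
Peg 1: [4]
Peg 2: []
Peg 3: [1]

Derivation:
After move 1 (0->1):
Peg 0: [3]
Peg 1: [4, 1]
Peg 2: [2]
Peg 3: []

After move 2 (1->0):
Peg 0: [3, 1]
Peg 1: [4]
Peg 2: [2]
Peg 3: []

After move 3 (0->3):
Peg 0: [3]
Peg 1: [4]
Peg 2: [2]
Peg 3: [1]

After move 4 (3->1):
Peg 0: [3]
Peg 1: [4, 1]
Peg 2: [2]
Peg 3: []

After move 5 (2->0):
Peg 0: [3, 2]
Peg 1: [4, 1]
Peg 2: []
Peg 3: []

After move 6 (1->3):
Peg 0: [3, 2]
Peg 1: [4]
Peg 2: []
Peg 3: [1]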